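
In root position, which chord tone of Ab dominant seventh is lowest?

The root of Ab dominant seventh (Ab–C–Eb–Gb) is Ab; that is the bass in root position.

Ab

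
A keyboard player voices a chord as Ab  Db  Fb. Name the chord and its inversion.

The pitch classes Ab, Db, Fb arrange in thirds as Db–Fb–Ab: a Db minor triad.
The lowest note is Ab, the fifth of the chord, so this is second inversion (figured bass 6/4).

Db minor, second inversion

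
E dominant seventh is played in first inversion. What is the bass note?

E dominant seventh is E–G#–B–D. First inversion places the third in the bass: G#.

G#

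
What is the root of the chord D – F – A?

D, F, A are the tones of a D minor triad (D–F–A), making D the root.

D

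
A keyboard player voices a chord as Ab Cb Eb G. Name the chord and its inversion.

The distinct note names are Ab, Cb, Eb, G. Stacked in thirds they read Ab–Cb–Eb–G, which is a minor-major seventh chord on Ab.
The lowest note is Ab, the root of the chord, so this is root position (figured bass 7).

Ab minor-major seventh, root position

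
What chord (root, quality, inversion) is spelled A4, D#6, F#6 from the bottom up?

The distinct note names are A, D#, F#. Stacked in thirds they read D#–F#–A, which is a diminished triad on D#.
With the fifth (A) in the bass, the chord is in second inversion (figured bass 6/4).

D# diminished, second inversion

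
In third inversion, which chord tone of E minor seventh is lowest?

E minor seventh is E–G–B–D. Third inversion places the seventh in the bass: D.

D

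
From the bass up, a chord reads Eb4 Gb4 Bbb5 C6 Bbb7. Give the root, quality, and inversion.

C diminished seventh, first inversion

The distinct note names are Eb, Gb, Bbb, C. Stacked in thirds they read C–Eb–Gb–Bbb, which is a diminished seventh chord on C.
Eb is the third of C diminished seventh; third in the bass means first inversion (figured bass 6/5).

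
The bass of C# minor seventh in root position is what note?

The root of C# minor seventh (C#–E–G#–B) is C#; that is the bass in root position.

C#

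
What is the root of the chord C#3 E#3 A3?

C#, E#, A are the tones of an A augmented triad (A–C#–E#), making A the root.

A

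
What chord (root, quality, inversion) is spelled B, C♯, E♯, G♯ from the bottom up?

C# dominant seventh, third inversion

Reducing to letter names: B, C#, E#, G#. These stack in thirds as C#–E#–G#–B — a C# dominant seventh chord.
With the seventh (B) in the bass, the chord is in third inversion (figured bass 4/2).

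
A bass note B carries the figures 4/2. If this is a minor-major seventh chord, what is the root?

The figures 4/2 mean the seventh of the chord is in the bass. If B is the seventh of a minor-major seventh chord, the root is C (chord tones C–Eb–G–B).

C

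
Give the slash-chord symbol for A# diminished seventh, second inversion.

Second inversion of A# diminished seventh has the fifth (E) in the bass. As a slash chord: A#dim7/E.

A#dim7/E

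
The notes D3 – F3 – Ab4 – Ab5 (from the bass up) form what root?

Reordering D, F, Ab into stacked thirds gives D–F–Ab; the bottom of that stack, D, is the root.

D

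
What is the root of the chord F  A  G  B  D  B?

G

The distinct letter names are F, A, G, B, D. Arranged as a stack of thirds they read G–B–D–F–A, so G is the root (a G dominant ninth chord).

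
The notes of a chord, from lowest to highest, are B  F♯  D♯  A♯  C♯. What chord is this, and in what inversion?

Reducing to letter names: B, F#, D#, A#, C#. These stack in thirds as B–D#–F#–A#–C# — a B major ninth chord.
The lowest note is B, the root of the chord, so this is root position.

B major ninth, root position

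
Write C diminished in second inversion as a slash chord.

Second inversion of C diminished has the fifth (Gb) in the bass. As a slash chord: Cdim/Gb.

Cdim/Gb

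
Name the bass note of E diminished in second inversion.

Bb

E diminished is E–G–Bb. Second inversion places the fifth in the bass: Bb.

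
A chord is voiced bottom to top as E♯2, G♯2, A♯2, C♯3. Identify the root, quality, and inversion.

The pitch classes E#, G#, A#, C# arrange in thirds as A#–C#–E#–G#: an A# minor seventh chord.
E# is the fifth of A# minor seventh; fifth in the bass means second inversion (figured bass 4/3).

A# minor seventh, second inversion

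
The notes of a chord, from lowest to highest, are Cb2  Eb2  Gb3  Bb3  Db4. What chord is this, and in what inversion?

The pitch classes Cb, Eb, Gb, Bb, Db arrange in thirds as Cb–Eb–Gb–Bb–Db: a Cb major ninth chord.
The lowest note is Cb, the root of the chord, so this is root position.

Cb major ninth, root position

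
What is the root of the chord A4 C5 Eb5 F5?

F

Reordering A, C, Eb, F into stacked thirds gives F–A–C–Eb; the bottom of that stack, F, is the root.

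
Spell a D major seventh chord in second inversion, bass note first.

The chord tones are D–F#–A–C#. With the fifth (A) lowest for second inversion: A, C#, D, F#.

A, C#, D, F#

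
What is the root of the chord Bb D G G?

Reordering Bb, D, G into stacked thirds gives G–Bb–D; the bottom of that stack, G, is the root.

G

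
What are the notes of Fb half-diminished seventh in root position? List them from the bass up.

Fb, Abb, Cbb, Ebb

The chord tones are Fb–Abb–Cbb–Ebb. With the root (Fb) lowest for root position: Fb, Abb, Cbb, Ebb.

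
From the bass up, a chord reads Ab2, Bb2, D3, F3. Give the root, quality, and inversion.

Bb dominant seventh, third inversion

The distinct note names are Ab, Bb, D, F. Stacked in thirds they read Bb–D–F–Ab, which is a dominant seventh chord on Bb.
With the seventh (Ab) in the bass, the chord is in third inversion (figured bass 4/2).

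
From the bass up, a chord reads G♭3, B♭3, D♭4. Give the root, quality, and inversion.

Reducing to letter names: Gb, Bb, Db. These stack in thirds as Gb–Bb–Db — a Gb major triad.
Gb is the root of Gb major; root in the bass means root position (figured bass 5/3).

Gb major, root position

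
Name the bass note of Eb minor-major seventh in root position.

In root position the root is lowest. For Eb minor-major seventh (Eb–Gb–Bb–D) that is Eb.

Eb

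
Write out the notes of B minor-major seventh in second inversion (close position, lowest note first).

F#, A#, B, D

B minor-major seventh is B–D–F#–A#. Second inversion puts the fifth (F#) in the bass, with the remaining tones above: F#, A#, B, D.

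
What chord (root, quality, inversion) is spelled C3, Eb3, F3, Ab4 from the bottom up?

F minor seventh, second inversion

The distinct note names are C, Eb, F, Ab. Stacked in thirds they read F–Ab–C–Eb, which is a minor seventh chord on F.
C is the fifth of F minor seventh; fifth in the bass means second inversion (figured bass 4/3).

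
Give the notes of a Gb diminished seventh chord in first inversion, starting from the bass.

Spelling Gb diminished seventh: Gb–Bbb–Dbb–Fbb. In first inversion the third is bass, giving Bbb, Dbb, Fbb, Gb from the bottom.

Bbb, Dbb, Fbb, Gb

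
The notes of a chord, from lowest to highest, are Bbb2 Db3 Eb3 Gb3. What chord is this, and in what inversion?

Eb half-diminished seventh, second inversion

The pitch classes Bbb, Db, Eb, Gb arrange in thirds as Eb–Gb–Bbb–Db: an Eb half-diminished seventh chord.
With the fifth (Bbb) in the bass, the chord is in second inversion (figured bass 4/3).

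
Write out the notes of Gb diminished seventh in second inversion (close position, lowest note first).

Spelling Gb diminished seventh: Gb–Bbb–Dbb–Fbb. In second inversion the fifth is bass, giving Dbb, Fbb, Gb, Bbb from the bottom.

Dbb, Fbb, Gb, Bbb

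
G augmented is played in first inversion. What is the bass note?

G augmented is G–B–D#. First inversion places the third in the bass: B.

B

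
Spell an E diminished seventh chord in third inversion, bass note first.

Db, E, G, Bb

E diminished seventh is E–G–Bb–Db. Third inversion puts the seventh (Db) in the bass, with the remaining tones above: Db, E, G, Bb.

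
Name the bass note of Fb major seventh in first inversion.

Ab

Fb major seventh is Fb–Ab–Cb–Eb. First inversion places the third in the bass: Ab.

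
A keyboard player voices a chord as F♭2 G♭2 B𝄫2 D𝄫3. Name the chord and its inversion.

Gb half-diminished seventh, third inversion

The distinct note names are Fb, Gb, Bbb, Dbb. Stacked in thirds they read Gb–Bbb–Dbb–Fb, which is a half-diminished seventh chord on Gb.
The lowest note is Fb, the seventh of the chord, so this is third inversion (figured bass 4/2).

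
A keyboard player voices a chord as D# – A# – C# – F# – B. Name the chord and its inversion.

The distinct note names are D#, A#, C#, F#, B. Stacked in thirds they read B–D#–F#–A#–C#, which is a major ninth chord on B.
The lowest note is D#, the third of the chord, so this is first inversion.

B major ninth, first inversion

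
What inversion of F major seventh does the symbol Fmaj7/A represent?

Fmaj7/A means F major seventh with A in the bass. A is the third of F major seventh (F–A–C–E), so this is first inversion.

first inversion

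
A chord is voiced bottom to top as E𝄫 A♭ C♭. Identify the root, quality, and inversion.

Reducing to letter names: Ebb, Ab, Cb. These stack in thirds as Ab–Cb–Ebb — an Ab diminished triad.
Ebb is the fifth of Ab diminished; fifth in the bass means second inversion (figured bass 6/4).

Ab diminished, second inversion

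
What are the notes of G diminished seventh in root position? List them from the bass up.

G, Bb, Db, Fb

The chord tones are G–Bb–Db–Fb. With the root (G) lowest for root position: G, Bb, Db, Fb.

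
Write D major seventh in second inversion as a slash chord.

Dmaj7/A

Second inversion of D major seventh has the fifth (A) in the bass. As a slash chord: Dmaj7/A.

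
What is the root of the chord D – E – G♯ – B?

The distinct letter names are D, E, G#, B. Arranged as a stack of thirds they read E–G#–B–D, so E is the root (an E dominant seventh chord).

E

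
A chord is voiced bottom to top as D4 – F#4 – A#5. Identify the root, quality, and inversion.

Reducing to letter names: D, F#, A#. These stack in thirds as D–F#–A# — a D augmented triad.
The lowest note is D, the root of the chord, so this is root position (figured bass 5/3).

D augmented, root position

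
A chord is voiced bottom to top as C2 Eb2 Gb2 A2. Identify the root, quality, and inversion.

The pitch classes C, Eb, Gb, A arrange in thirds as A–C–Eb–Gb: an A diminished seventh chord.
With the third (C) in the bass, the chord is in first inversion (figured bass 6/5).

A diminished seventh, first inversion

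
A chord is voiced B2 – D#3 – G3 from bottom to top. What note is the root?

G

The distinct letter names are B, D#, G. Arranged as a stack of thirds they read G–B–D#, so G is the root (a G augmented triad).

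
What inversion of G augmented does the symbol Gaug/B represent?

first inversion

Gaug/B means G augmented with B in the bass. B is the third of G augmented (G–B–D#), so this is first inversion.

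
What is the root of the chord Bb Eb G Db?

Bb, Eb, G, Db are the tones of an Eb dominant seventh chord (Eb–G–Bb–Db), making Eb the root.

Eb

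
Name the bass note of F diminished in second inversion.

Cb

In second inversion the fifth is lowest. For F diminished (F–Ab–Cb) that is Cb.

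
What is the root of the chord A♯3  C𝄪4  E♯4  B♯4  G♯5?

A#

Reordering A#, C##, E#, B#, G# into stacked thirds gives A#–C##–E#–G#–B#; the bottom of that stack, A#, is the root.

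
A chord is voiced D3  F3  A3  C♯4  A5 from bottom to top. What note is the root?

D

D, F, A, C# are the tones of a D minor-major seventh chord (D–F–A–C#), making D the root.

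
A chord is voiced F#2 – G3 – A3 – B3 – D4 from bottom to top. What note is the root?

G

Reordering F#, G, A, B, D into stacked thirds gives G–B–D–F#–A; the bottom of that stack, G, is the root.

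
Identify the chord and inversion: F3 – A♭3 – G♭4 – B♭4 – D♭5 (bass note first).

Gb major ninth, third inversion

Reducing to letter names: F, Ab, Gb, Bb, Db. These stack in thirds as Gb–Bb–Db–F–Ab — a Gb major ninth chord.
With the seventh (F) in the bass, the chord is in third inversion.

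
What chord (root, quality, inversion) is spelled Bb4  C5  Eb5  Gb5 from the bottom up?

C half-diminished seventh, third inversion

Reducing to letter names: Bb, C, Eb, Gb. These stack in thirds as C–Eb–Gb–Bb — a C half-diminished seventh chord.
Bb is the seventh of C half-diminished seventh; seventh in the bass means third inversion (figured bass 4/2).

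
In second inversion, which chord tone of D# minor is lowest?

In second inversion the fifth is lowest. For D# minor (D#–F#–A#) that is A#.

A#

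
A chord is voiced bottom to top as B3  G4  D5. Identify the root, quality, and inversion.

G major, first inversion

The pitch classes B, G, D arrange in thirds as G–B–D: a G major triad.
With the third (B) in the bass, the chord is in first inversion (figured bass 6).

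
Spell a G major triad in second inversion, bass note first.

D, G, B

Spelling G major: G–B–D. In second inversion the fifth is bass, giving D, G, B from the bottom.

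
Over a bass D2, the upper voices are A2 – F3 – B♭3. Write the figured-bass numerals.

6/5

The notes D, A, F, Bb stack in thirds as Bb–D–F–A — a Bb major seventh chord. The bass D is the third, so this is first inversion: figured 6/5.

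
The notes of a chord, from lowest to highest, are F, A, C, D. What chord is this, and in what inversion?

The distinct note names are F, A, C, D. Stacked in thirds they read D–F–A–C, which is a minor seventh chord on D.
F is the third of D minor seventh; third in the bass means first inversion (figured bass 6/5).

D minor seventh, first inversion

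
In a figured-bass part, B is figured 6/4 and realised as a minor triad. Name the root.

E

The figures 6/4 mean the fifth of the chord is in the bass. If B is the fifth of a minor triad, the root is E (chord tones E–G–B).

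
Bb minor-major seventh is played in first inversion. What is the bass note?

The third of Bb minor-major seventh (Bb–Db–F–A) is Db; that is the bass in first inversion.

Db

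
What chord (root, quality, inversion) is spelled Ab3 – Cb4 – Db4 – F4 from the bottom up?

Db dominant seventh, second inversion

Reducing to letter names: Ab, Cb, Db, F. These stack in thirds as Db–F–Ab–Cb — a Db dominant seventh chord.
Ab is the fifth of Db dominant seventh; fifth in the bass means second inversion (figured bass 4/3).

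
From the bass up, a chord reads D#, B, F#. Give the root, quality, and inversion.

Reducing to letter names: D#, B, F#. These stack in thirds as B–D#–F# — a B major triad.
D# is the third of B major; third in the bass means first inversion (figured bass 6).

B major, first inversion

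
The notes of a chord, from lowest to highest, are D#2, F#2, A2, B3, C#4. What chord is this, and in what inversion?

B dominant ninth, first inversion

The distinct note names are D#, F#, A, B, C#. Stacked in thirds they read B–D#–F#–A–C#, which is a dominant ninth chord on B.
D# is the third of B dominant ninth; third in the bass means first inversion.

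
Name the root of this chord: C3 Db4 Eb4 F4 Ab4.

Db

C, Db, Eb, F, Ab are the tones of a Db major ninth chord (Db–F–Ab–C–Eb), making Db the root.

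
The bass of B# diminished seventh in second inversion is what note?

F#

The fifth of B# diminished seventh (B#–D#–F#–A) is F#; that is the bass in second inversion.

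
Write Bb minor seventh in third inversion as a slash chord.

Bbm7/Ab

Third inversion of Bb minor seventh has the seventh (Ab) in the bass. As a slash chord: Bbm7/Ab.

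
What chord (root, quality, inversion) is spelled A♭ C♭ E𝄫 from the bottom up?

The pitch classes Ab, Cb, Ebb arrange in thirds as Ab–Cb–Ebb: an Ab diminished triad.
The lowest note is Ab, the root of the chord, so this is root position (figured bass 5/3).

Ab diminished, root position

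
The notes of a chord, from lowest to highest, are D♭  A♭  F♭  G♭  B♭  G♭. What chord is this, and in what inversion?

Reducing to letter names: Db, Ab, Fb, Gb, Bb. These stack in thirds as Gb–Bb–Db–Fb–Ab — a Gb dominant ninth chord.
Db is the fifth of Gb dominant ninth; fifth in the bass means second inversion.

Gb dominant ninth, second inversion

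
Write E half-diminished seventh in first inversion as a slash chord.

Eø7/G

First inversion of E half-diminished seventh has the third (G) in the bass. As a slash chord: Eø7/G.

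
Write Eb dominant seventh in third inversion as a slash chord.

Third inversion of Eb dominant seventh has the seventh (Db) in the bass. As a slash chord: Eb7/Db.

Eb7/Db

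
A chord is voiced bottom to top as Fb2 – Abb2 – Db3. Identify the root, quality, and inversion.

The pitch classes Fb, Abb, Db arrange in thirds as Db–Fb–Abb: a Db diminished triad.
With the third (Fb) in the bass, the chord is in first inversion (figured bass 6).

Db diminished, first inversion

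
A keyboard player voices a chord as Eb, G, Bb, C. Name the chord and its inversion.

The pitch classes Eb, G, Bb, C arrange in thirds as C–Eb–G–Bb: a C minor seventh chord.
Eb is the third of C minor seventh; third in the bass means first inversion (figured bass 6/5).

C minor seventh, first inversion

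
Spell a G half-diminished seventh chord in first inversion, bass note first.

Bb, Db, F, G

Spelling G half-diminished seventh: G–Bb–Db–F. In first inversion the third is bass, giving Bb, Db, F, G from the bottom.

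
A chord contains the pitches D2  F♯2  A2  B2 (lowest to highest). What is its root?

B

D, F#, A, B are the tones of a B minor seventh chord (B–D–F#–A), making B the root.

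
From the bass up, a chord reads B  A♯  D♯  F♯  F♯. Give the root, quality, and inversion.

B major seventh, root position

The distinct note names are B, A#, D#, F#. Stacked in thirds they read B–D#–F#–A#, which is a major seventh chord on B.
B is the root of B major seventh; root in the bass means root position (figured bass 7).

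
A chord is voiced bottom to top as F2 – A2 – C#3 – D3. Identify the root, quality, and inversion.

D minor-major seventh, first inversion

Reducing to letter names: F, A, C#, D. These stack in thirds as D–F–A–C# — a D minor-major seventh chord.
F is the third of D minor-major seventh; third in the bass means first inversion (figured bass 6/5).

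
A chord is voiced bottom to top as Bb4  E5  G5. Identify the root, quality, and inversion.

E diminished, second inversion

The distinct note names are Bb, E, G. Stacked in thirds they read E–G–Bb, which is a diminished triad on E.
With the fifth (Bb) in the bass, the chord is in second inversion (figured bass 6/4).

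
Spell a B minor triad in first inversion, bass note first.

The chord tones are B–D–F#. With the third (D) lowest for first inversion: D, F#, B.

D, F#, B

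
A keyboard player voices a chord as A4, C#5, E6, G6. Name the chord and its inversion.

A dominant seventh, root position

The pitch classes A, C#, E, G arrange in thirds as A–C#–E–G: an A dominant seventh chord.
The lowest note is A, the root of the chord, so this is root position (figured bass 7).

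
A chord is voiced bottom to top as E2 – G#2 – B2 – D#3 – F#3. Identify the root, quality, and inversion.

E major ninth, root position

The distinct note names are E, G#, B, D#, F#. Stacked in thirds they read E–G#–B–D#–F#, which is a major ninth chord on E.
E is the root of E major ninth; root in the bass means root position.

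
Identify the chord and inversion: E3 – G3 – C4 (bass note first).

The pitch classes E, G, C arrange in thirds as C–E–G: a C major triad.
With the third (E) in the bass, the chord is in first inversion (figured bass 6).

C major, first inversion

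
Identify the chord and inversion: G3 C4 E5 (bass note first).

C major, second inversion

The distinct note names are G, C, E. Stacked in thirds they read C–E–G, which is a major triad on C.
The lowest note is G, the fifth of the chord, so this is second inversion (figured bass 6/4).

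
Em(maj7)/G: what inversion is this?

Em(maj7)/G means E minor-major seventh with G in the bass. G is the third of E minor-major seventh (E–G–B–D#), so this is first inversion.

first inversion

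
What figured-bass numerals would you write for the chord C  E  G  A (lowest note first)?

The notes C, E, G, A stack in thirds as A–C–E–G — an A minor seventh chord. The bass C is the third, so this is first inversion: figured 6/5.

6/5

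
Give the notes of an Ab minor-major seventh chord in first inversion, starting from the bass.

Cb, Eb, G, Ab

Ab minor-major seventh is Ab–Cb–Eb–G. First inversion puts the third (Cb) in the bass, with the remaining tones above: Cb, Eb, G, Ab.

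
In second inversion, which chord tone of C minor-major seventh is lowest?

G

C minor-major seventh is C–Eb–G–B. Second inversion places the fifth in the bass: G.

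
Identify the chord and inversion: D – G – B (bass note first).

Reducing to letter names: D, G, B. These stack in thirds as G–B–D — a G major triad.
The lowest note is D, the fifth of the chord, so this is second inversion (figured bass 6/4).

G major, second inversion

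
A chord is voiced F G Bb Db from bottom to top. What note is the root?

G

F, G, Bb, Db are the tones of a G half-diminished seventh chord (G–Bb–Db–F), making G the root.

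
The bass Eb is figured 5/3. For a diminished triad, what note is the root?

The figures 5/3 mean the root of the chord is in the bass. If Eb is the root of a diminished triad, the root is Eb (chord tones Eb–Gb–Bbb).

Eb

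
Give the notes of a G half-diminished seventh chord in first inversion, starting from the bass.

Bb, Db, F, G

The chord tones are G–Bb–Db–F. With the third (Bb) lowest for first inversion: Bb, Db, F, G.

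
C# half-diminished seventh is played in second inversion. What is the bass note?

G

In second inversion the fifth is lowest. For C# half-diminished seventh (C#–E–G–B) that is G.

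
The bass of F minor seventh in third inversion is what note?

F minor seventh is F–Ab–C–Eb. Third inversion places the seventh in the bass: Eb.

Eb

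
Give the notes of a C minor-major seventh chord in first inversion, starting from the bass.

The chord tones are C–Eb–G–B. With the third (Eb) lowest for first inversion: Eb, G, B, C.

Eb, G, B, C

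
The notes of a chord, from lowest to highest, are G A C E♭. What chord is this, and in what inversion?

A half-diminished seventh, third inversion

The pitch classes G, A, C, Eb arrange in thirds as A–C–Eb–G: an A half-diminished seventh chord.
G is the seventh of A half-diminished seventh; seventh in the bass means third inversion (figured bass 4/2).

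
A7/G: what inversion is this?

A7/G means A dominant seventh with G in the bass. G is the seventh of A dominant seventh (A–C#–E–G), so this is third inversion.

third inversion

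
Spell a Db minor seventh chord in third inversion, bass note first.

Db minor seventh is Db–Fb–Ab–Cb. Third inversion puts the seventh (Cb) in the bass, with the remaining tones above: Cb, Db, Fb, Ab.

Cb, Db, Fb, Ab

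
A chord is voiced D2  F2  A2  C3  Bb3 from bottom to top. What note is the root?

Bb

Reordering D, F, A, C, Bb into stacked thirds gives Bb–D–F–A–C; the bottom of that stack, Bb, is the root.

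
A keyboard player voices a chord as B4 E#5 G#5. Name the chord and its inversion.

The distinct note names are B, E#, G#. Stacked in thirds they read E#–G#–B, which is a diminished triad on E#.
B is the fifth of E# diminished; fifth in the bass means second inversion (figured bass 6/4).

E# diminished, second inversion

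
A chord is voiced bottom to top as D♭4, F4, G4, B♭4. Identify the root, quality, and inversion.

Reducing to letter names: Db, F, G, Bb. These stack in thirds as G–Bb–Db–F — a G half-diminished seventh chord.
Db is the fifth of G half-diminished seventh; fifth in the bass means second inversion (figured bass 4/3).

G half-diminished seventh, second inversion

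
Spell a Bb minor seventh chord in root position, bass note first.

Bb, Db, F, Ab

Bb minor seventh is Bb–Db–F–Ab. Root position puts the root (Bb) in the bass, with the remaining tones above: Bb, Db, F, Ab.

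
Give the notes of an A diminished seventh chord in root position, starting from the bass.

The chord tones are A–C–Eb–Gb. With the root (A) lowest for root position: A, C, Eb, Gb.

A, C, Eb, Gb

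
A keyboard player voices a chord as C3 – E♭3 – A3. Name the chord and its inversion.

A diminished, first inversion

The pitch classes C, Eb, A arrange in thirds as A–C–Eb: an A diminished triad.
With the third (C) in the bass, the chord is in first inversion (figured bass 6).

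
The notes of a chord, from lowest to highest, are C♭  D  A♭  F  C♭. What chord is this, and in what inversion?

D diminished seventh, third inversion

Reducing to letter names: Cb, D, Ab, F. These stack in thirds as D–F–Ab–Cb — a D diminished seventh chord.
The lowest note is Cb, the seventh of the chord, so this is third inversion (figured bass 4/2).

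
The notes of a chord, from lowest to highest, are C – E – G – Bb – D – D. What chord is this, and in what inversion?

The distinct note names are C, E, G, Bb, D. Stacked in thirds they read C–E–G–Bb–D, which is a dominant ninth chord on C.
C is the root of C dominant ninth; root in the bass means root position.

C dominant ninth, root position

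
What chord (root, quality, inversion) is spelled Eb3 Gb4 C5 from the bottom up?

The distinct note names are Eb, Gb, C. Stacked in thirds they read C–Eb–Gb, which is a diminished triad on C.
With the third (Eb) in the bass, the chord is in first inversion (figured bass 6).

C diminished, first inversion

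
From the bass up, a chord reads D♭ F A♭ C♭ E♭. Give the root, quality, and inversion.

The distinct note names are Db, F, Ab, Cb, Eb. Stacked in thirds they read Db–F–Ab–Cb–Eb, which is a dominant ninth chord on Db.
With the root (Db) in the bass, the chord is in root position.

Db dominant ninth, root position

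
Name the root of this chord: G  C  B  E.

G, C, B, E are the tones of a C major seventh chord (C–E–G–B), making C the root.

C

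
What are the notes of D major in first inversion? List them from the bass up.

Spelling D major: D–F#–A. In first inversion the third is bass, giving F#, A, D from the bottom.

F#, A, D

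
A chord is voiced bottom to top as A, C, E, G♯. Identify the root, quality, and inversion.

The pitch classes A, C, E, G# arrange in thirds as A–C–E–G#: an A minor-major seventh chord.
The lowest note is A, the root of the chord, so this is root position (figured bass 7).

A minor-major seventh, root position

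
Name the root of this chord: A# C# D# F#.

D#

Reordering A#, C#, D#, F# into stacked thirds gives D#–F#–A#–C#; the bottom of that stack, D#, is the root.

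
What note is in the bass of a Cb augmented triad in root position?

Cb

The root of Cb augmented (Cb–Eb–G) is Cb; that is the bass in root position.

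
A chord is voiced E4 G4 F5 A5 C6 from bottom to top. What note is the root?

The distinct letter names are E, G, F, A, C. Arranged as a stack of thirds they read F–A–C–E–G, so F is the root (an F major ninth chord).

F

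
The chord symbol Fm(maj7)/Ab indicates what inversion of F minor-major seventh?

Fm(maj7)/Ab means F minor-major seventh with Ab in the bass. Ab is the third of F minor-major seventh (F–Ab–C–E), so this is first inversion.

first inversion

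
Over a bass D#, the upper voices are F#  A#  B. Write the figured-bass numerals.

6/5

The notes D#, F#, A#, B stack in thirds as B–D#–F#–A# — a B major seventh chord. The bass D# is the third, so this is first inversion: figured 6/5.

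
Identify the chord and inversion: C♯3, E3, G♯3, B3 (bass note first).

C# minor seventh, root position

The distinct note names are C#, E, G#, B. Stacked in thirds they read C#–E–G#–B, which is a minor seventh chord on C#.
The lowest note is C#, the root of the chord, so this is root position (figured bass 7).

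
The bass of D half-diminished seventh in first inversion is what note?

F

The third of D half-diminished seventh (D–F–Ab–C) is F; that is the bass in first inversion.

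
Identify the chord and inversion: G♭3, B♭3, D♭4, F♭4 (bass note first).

The distinct note names are Gb, Bb, Db, Fb. Stacked in thirds they read Gb–Bb–Db–Fb, which is a dominant seventh chord on Gb.
The lowest note is Gb, the root of the chord, so this is root position (figured bass 7).

Gb dominant seventh, root position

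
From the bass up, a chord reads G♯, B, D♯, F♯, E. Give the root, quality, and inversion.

Reducing to letter names: G#, B, D#, F#, E. These stack in thirds as E–G#–B–D#–F# — an E major ninth chord.
With the third (G#) in the bass, the chord is in first inversion.

E major ninth, first inversion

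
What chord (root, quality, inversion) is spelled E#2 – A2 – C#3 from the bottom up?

The pitch classes E#, A, C# arrange in thirds as A–C#–E#: an A augmented triad.
The lowest note is E#, the fifth of the chord, so this is second inversion (figured bass 6/4).

A augmented, second inversion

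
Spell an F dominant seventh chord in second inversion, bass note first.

C, Eb, F, A

The chord tones are F–A–C–Eb. With the fifth (C) lowest for second inversion: C, Eb, F, A.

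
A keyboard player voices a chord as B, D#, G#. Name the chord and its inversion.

The distinct note names are B, D#, G#. Stacked in thirds they read G#–B–D#, which is a minor triad on G#.
With the third (B) in the bass, the chord is in first inversion (figured bass 6).

G# minor, first inversion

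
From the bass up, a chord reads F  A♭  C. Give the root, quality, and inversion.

The pitch classes F, Ab, C arrange in thirds as F–Ab–C: an F minor triad.
With the root (F) in the bass, the chord is in root position (figured bass 5/3).

F minor, root position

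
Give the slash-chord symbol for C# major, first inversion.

First inversion of C# major has the third (E#) in the bass. As a slash chord: C#maj/E#.

C#maj/E#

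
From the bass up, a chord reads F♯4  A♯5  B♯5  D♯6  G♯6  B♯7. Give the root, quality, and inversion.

Reducing to letter names: F#, A#, B#, D#, G#. These stack in thirds as G#–B#–D#–F#–A# — a G# dominant ninth chord.
F# is the seventh of G# dominant ninth; seventh in the bass means third inversion.

G# dominant ninth, third inversion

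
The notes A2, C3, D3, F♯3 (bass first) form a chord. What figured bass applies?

The notes A, C, D, F# stack in thirds as D–F#–A–C — a D dominant seventh chord. The bass A is the fifth, so this is second inversion: figured 4/3.

4/3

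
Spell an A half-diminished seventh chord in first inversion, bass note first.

C, Eb, G, A

Spelling A half-diminished seventh: A–C–Eb–G. In first inversion the third is bass, giving C, Eb, G, A from the bottom.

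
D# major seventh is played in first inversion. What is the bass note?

D# major seventh is D#–F##–A#–C##. First inversion places the third in the bass: F##.

F##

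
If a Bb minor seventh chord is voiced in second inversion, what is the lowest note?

F

In second inversion the fifth is lowest. For Bb minor seventh (Bb–Db–F–Ab) that is F.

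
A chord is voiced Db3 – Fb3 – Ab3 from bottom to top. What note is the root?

The distinct letter names are Db, Fb, Ab. Arranged as a stack of thirds they read Db–Fb–Ab, so Db is the root (a Db minor triad).

Db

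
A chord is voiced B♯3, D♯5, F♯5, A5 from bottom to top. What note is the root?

Reordering B#, D#, F#, A into stacked thirds gives B#–D#–F#–A; the bottom of that stack, B#, is the root.

B#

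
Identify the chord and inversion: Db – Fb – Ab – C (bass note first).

Reducing to letter names: Db, Fb, Ab, C. These stack in thirds as Db–Fb–Ab–C — a Db minor-major seventh chord.
Db is the root of Db minor-major seventh; root in the bass means root position (figured bass 7).

Db minor-major seventh, root position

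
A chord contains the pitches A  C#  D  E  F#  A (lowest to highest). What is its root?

D

The distinct letter names are A, C#, D, E, F#. Arranged as a stack of thirds they read D–F#–A–C#–E, so D is the root (a D major ninth chord).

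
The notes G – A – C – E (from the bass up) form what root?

A

The distinct letter names are G, A, C, E. Arranged as a stack of thirds they read A–C–E–G, so A is the root (an A minor seventh chord).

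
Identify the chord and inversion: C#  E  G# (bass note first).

The distinct note names are C#, E, G#. Stacked in thirds they read C#–E–G#, which is a minor triad on C#.
The lowest note is C#, the root of the chord, so this is root position (figured bass 5/3).

C# minor, root position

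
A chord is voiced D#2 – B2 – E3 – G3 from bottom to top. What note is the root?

E

Reordering D#, B, E, G into stacked thirds gives E–G–B–D#; the bottom of that stack, E, is the root.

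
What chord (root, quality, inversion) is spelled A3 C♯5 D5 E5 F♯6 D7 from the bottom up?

D major ninth, second inversion

The distinct note names are A, C#, D, E, F#. Stacked in thirds they read D–F#–A–C#–E, which is a major ninth chord on D.
A is the fifth of D major ninth; fifth in the bass means second inversion.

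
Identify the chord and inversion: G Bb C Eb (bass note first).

C minor seventh, second inversion

The distinct note names are G, Bb, C, Eb. Stacked in thirds they read C–Eb–G–Bb, which is a minor seventh chord on C.
With the fifth (G) in the bass, the chord is in second inversion (figured bass 4/3).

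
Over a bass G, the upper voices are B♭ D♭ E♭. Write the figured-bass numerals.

6/5

The notes G, Bb, Db, Eb stack in thirds as Eb–G–Bb–Db — an Eb dominant seventh chord. The bass G is the third, so this is first inversion: figured 6/5.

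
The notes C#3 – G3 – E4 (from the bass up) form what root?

C#

C#, G, E are the tones of a C# diminished triad (C#–E–G), making C# the root.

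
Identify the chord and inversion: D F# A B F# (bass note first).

B minor seventh, first inversion

Reducing to letter names: D, F#, A, B. These stack in thirds as B–D–F#–A — a B minor seventh chord.
With the third (D) in the bass, the chord is in first inversion (figured bass 6/5).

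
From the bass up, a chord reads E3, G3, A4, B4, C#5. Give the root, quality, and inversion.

The pitch classes E, G, A, B, C# arrange in thirds as A–C#–E–G–B: an A dominant ninth chord.
The lowest note is E, the fifth of the chord, so this is second inversion.

A dominant ninth, second inversion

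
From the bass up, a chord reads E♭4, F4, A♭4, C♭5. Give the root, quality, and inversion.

F half-diminished seventh, third inversion

Reducing to letter names: Eb, F, Ab, Cb. These stack in thirds as F–Ab–Cb–Eb — an F half-diminished seventh chord.
The lowest note is Eb, the seventh of the chord, so this is third inversion (figured bass 4/2).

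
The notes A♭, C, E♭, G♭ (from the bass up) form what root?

Ab

Ab, C, Eb, Gb are the tones of an Ab dominant seventh chord (Ab–C–Eb–Gb), making Ab the root.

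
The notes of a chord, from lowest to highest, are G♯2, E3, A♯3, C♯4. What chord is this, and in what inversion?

A# half-diminished seventh, third inversion

The pitch classes G#, E, A#, C# arrange in thirds as A#–C#–E–G#: an A# half-diminished seventh chord.
G# is the seventh of A# half-diminished seventh; seventh in the bass means third inversion (figured bass 4/2).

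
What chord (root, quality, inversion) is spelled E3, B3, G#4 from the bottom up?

E major, root position

The pitch classes E, B, G# arrange in thirds as E–G#–B: an E major triad.
With the root (E) in the bass, the chord is in root position (figured bass 5/3).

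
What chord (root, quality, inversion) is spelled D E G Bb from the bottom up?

E half-diminished seventh, third inversion

The distinct note names are D, E, G, Bb. Stacked in thirds they read E–G–Bb–D, which is a half-diminished seventh chord on E.
The lowest note is D, the seventh of the chord, so this is third inversion (figured bass 4/2).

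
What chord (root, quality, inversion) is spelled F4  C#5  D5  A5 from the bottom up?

The distinct note names are F, C#, D, A. Stacked in thirds they read D–F–A–C#, which is a minor-major seventh chord on D.
F is the third of D minor-major seventh; third in the bass means first inversion (figured bass 6/5).

D minor-major seventh, first inversion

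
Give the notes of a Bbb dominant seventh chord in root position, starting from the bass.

Bbb dominant seventh is Bbb–Db–Fb–Abb. Root position puts the root (Bbb) in the bass, with the remaining tones above: Bbb, Db, Fb, Abb.

Bbb, Db, Fb, Abb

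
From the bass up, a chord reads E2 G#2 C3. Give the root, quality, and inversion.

The pitch classes E, G#, C arrange in thirds as C–E–G#: a C augmented triad.
E is the third of C augmented; third in the bass means first inversion (figured bass 6).

C augmented, first inversion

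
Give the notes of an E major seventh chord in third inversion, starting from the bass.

D#, E, G#, B

The chord tones are E–G#–B–D#. With the seventh (D#) lowest for third inversion: D#, E, G#, B.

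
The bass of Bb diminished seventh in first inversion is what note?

Db

The third of Bb diminished seventh (Bb–Db–Fb–Abb) is Db; that is the bass in first inversion.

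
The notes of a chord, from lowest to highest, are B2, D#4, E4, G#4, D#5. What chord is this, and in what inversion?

The pitch classes B, D#, E, G# arrange in thirds as E–G#–B–D#: an E major seventh chord.
With the fifth (B) in the bass, the chord is in second inversion (figured bass 4/3).

E major seventh, second inversion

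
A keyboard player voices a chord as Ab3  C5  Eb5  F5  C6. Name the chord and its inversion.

The distinct note names are Ab, C, Eb, F. Stacked in thirds they read F–Ab–C–Eb, which is a minor seventh chord on F.
Ab is the third of F minor seventh; third in the bass means first inversion (figured bass 6/5).

F minor seventh, first inversion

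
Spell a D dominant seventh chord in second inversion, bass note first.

The chord tones are D–F#–A–C. With the fifth (A) lowest for second inversion: A, C, D, F#.

A, C, D, F#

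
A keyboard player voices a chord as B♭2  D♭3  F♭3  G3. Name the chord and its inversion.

The pitch classes Bb, Db, Fb, G arrange in thirds as G–Bb–Db–Fb: a G diminished seventh chord.
The lowest note is Bb, the third of the chord, so this is first inversion (figured bass 6/5).

G diminished seventh, first inversion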